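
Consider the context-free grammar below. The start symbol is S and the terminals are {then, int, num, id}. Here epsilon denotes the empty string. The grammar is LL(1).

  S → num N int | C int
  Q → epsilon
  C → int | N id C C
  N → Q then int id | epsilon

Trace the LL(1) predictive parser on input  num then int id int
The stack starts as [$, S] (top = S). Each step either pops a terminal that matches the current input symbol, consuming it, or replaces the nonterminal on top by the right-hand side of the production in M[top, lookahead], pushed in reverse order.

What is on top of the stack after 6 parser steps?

id

step 1: stack=$ S  input=num then int id int $  — expand S → num N int
step 2: stack=$ int N num  input=num then int id int $  — match num
step 3: stack=$ int N  input=then int id int $  — expand N → Q then int id
step 4: stack=$ int id int then Q  input=then int id int $  — expand Q → epsilon
step 5: stack=$ int id int then  input=then int id int $  — match then
step 6: stack=$ int id int  input=int id int $  — match int
Stack after step 6: $ int id (top = id).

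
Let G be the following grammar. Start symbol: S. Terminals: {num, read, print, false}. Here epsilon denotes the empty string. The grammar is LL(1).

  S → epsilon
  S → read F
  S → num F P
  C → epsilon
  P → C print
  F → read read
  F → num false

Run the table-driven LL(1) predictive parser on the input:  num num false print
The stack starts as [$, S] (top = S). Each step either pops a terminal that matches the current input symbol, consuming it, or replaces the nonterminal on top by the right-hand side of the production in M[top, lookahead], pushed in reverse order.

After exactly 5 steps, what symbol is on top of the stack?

     Stack          Input                  Action
  1  $ S            num num false print $  expand S → num F P
  2  $ P F num      num num false print $  match num
  3  $ P F          num false print $      expand F → num false
  4  $ P false num  num false print $      match num
  5  $ P false      false print $          match false
Stack after step 5: $ P (top = P).

P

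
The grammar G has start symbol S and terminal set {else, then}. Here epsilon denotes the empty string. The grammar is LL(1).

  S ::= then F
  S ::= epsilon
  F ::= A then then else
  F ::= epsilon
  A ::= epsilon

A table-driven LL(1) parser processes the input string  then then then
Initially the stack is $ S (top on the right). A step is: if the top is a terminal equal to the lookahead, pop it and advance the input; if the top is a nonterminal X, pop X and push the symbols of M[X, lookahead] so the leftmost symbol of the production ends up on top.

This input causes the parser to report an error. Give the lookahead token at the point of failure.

     Stack               Input             Action
  1  $ S                 then then then $  expand S ::= then F
  2  $ F then            then then then $  match then
  3  $ F                 then then $       expand F ::= A then then else
  4  $ else then then A  then then $       expand A ::= epsilon
  5  $ else then then    then then $       match then
  6  $ else then         then $            match then
  7  $ else              $                 error: top is terminal else but lookahead is $

$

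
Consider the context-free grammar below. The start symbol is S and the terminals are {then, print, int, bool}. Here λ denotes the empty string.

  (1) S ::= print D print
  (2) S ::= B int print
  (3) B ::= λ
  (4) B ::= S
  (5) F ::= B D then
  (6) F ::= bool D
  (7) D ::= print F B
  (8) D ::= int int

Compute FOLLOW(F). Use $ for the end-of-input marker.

{int, print, then}

FIRST(D): from D::=print F B we get {print}; from D::=int int we get {int}. So FIRST(D) = {int, print}.
FIRST(S): from S::=print D print we get {print}; from S::=B int print we get {int, print}. So FIRST(S) = {int, print}.
FIRST(B): from B::=λ we get {λ}; from B::=S we get {int, print}. So FIRST(B) = {λ, int, print}.
FIRST(F): from F::=B D then we get {int, print}; from F::=bool D we get {bool}. So FIRST(F) = {bool, int, print}.
FOLLOW(S) includes $ since S is the start symbol.
FOLLOW(S): in B::=S, the suffix after S is empty, so FOLLOW(S) ⊇ FOLLOW(B) = {int, print, then}. Thus FOLLOW(S) = {$, int, print, then}.
FOLLOW(B): in S::=B int print, B is followed by int print with FIRST {int}; in F::=B D then, B is followed by D then with FIRST {int, print}; in D::=print F B, the suffix after B is empty, so FOLLOW(B) ⊇ FOLLOW(D) = {int, print, then}. Thus FOLLOW(B) = {int, print, then}.
FOLLOW(F): in D::=print F B, F is followed by B with FIRST {λ, int, print}; in D::=print F B, the suffix after F is nullable, so FOLLOW(F) ⊇ FOLLOW(D) = {int, print, then}. Thus FOLLOW(F) = {int, print, then}.
FOLLOW(D): in S::=print D print, D is followed by print with FIRST {print}; in F::=B D then, D is followed by then with FIRST {then}; in F::=bool D, the suffix after D is empty, so FOLLOW(D) ⊇ FOLLOW(F) = {int, print, then}. Thus FOLLOW(D) = {int, print, then}.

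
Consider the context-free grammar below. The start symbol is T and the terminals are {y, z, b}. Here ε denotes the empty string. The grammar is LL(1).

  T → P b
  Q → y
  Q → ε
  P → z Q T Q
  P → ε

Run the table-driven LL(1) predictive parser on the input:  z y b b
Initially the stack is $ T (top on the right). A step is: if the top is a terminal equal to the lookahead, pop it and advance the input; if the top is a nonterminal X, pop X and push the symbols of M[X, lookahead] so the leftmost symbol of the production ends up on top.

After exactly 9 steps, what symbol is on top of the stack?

     Stack        Input      Action
  1  $ T          z y b b $  expand T → P b
  2  $ b P        z y b b $  expand P → z Q T Q
  3  $ b Q T Q z  z y b b $  match z
  4  $ b Q T Q    y b b $    expand Q → y
  5  $ b Q T y    y b b $    match y
  6  $ b Q T      b b $      expand T → P b
  7  $ b Q b P    b b $      expand P → ε
  8  $ b Q b      b b $      match b
  9  $ b Q        b $        expand Q → ε
Stack after step 9: $ b (top = b).

b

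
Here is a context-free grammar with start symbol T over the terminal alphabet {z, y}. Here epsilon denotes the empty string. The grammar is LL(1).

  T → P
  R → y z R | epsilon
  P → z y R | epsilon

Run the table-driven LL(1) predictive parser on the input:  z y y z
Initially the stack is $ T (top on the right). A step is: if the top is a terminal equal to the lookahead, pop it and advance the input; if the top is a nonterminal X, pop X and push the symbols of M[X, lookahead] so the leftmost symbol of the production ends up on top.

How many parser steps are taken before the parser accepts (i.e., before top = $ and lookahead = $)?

     Stack    Input      Action
  1  $ T      z y y z $  expand T → P
  2  $ P      z y y z $  expand P → z y R
  3  $ R y z  z y y z $  match z
  4  $ R y    y y z $    match y
  5  $ R      y z $      expand R → y z R
  6  $ R z y  y z $      match y
  7  $ R z    z $        match z
  8  $ R      $          expand R → epsilon
Accept reached after 8 steps.

8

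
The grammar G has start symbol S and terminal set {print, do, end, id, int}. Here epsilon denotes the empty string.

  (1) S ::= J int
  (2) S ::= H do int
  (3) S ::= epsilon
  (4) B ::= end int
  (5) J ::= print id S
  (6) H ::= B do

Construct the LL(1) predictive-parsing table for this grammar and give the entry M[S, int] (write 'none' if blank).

S ::= epsilon

FIRST(B) = {end}
FIRST(J) = {print}
FIRST(H) = {end}  (via B do)
FIRST(S) = {epsilon, end, print}  (via J int, H do int)
FOLLOW(S) includes $ since S is the start symbol.
FOLLOW(J): in S::=J int, J is followed by int with FIRST {int}. Thus FOLLOW(J) = {int}.
FOLLOW(S): in J::=print id S, the suffix after S is empty, so FOLLOW(S) ⊇ FOLLOW(J) = {int}. Thus FOLLOW(S) = {$, int}.
For S ::= J int: FIRST(J int) = {print}, so it goes in M[S, t] for t ∈ {print}.
For S ::= H do int: FIRST(H do int) = {end}, so it goes in M[S, t] for t ∈ {end}.
For S ::= epsilon: FIRST(epsilon) = {epsilon}, so it goes in M[S, t] for t ∈ {}; since epsilon ∈ FIRST, also for every t ∈ FOLLOW(S) = {$, int}.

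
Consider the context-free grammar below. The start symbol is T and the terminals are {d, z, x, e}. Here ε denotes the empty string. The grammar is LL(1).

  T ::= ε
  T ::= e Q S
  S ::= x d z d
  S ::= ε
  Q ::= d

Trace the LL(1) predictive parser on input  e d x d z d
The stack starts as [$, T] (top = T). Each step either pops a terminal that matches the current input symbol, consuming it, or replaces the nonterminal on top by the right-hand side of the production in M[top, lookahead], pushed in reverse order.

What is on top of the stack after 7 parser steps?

z

step 1: stack=$ T  input=e d x d z d $  — expand T ::= e Q S
step 2: stack=$ S Q e  input=e d x d z d $  — match e
step 3: stack=$ S Q  input=d x d z d $  — expand Q ::= d
step 4: stack=$ S d  input=d x d z d $  — match d
step 5: stack=$ S  input=x d z d $  — expand S ::= x d z d
step 6: stack=$ d z d x  input=x d z d $  — match x
step 7: stack=$ d z d  input=d z d $  — match d
Stack after step 7: $ d z (top = z).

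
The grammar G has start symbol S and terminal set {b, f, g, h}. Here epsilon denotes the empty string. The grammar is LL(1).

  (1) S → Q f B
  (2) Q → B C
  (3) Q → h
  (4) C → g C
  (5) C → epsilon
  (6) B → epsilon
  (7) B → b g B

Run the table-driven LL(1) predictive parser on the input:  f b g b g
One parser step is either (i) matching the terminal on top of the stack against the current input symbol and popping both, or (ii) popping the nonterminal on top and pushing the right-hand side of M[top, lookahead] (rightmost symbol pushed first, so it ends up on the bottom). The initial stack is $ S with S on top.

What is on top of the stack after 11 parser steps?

B

      Stack      Input        Action
   1  $ S        f b g b g $  expand S → Q f B
   2  $ B f Q    f b g b g $  expand Q → B C
   3  $ B f C B  f b g b g $  expand B → epsilon
   4  $ B f C    f b g b g $  expand C → epsilon
   5  $ B f      f b g b g $  match f
   6  $ B        b g b g $    expand B → b g B
   7  $ B g b    b g b g $    match b
   8  $ B g      g b g $      match g
   9  $ B        b g $        expand B → b g B
  10  $ B g b    b g $        match b
  11  $ B g      g $          match g
Stack after step 11: $ B (top = B).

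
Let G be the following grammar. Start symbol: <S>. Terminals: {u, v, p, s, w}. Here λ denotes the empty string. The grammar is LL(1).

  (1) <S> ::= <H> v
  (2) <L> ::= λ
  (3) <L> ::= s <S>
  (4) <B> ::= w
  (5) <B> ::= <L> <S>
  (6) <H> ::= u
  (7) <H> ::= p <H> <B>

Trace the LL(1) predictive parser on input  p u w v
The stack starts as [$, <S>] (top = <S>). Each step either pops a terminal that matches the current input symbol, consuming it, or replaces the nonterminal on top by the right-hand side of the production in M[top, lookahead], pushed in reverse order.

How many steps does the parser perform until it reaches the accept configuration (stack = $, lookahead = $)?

8

step 1: stack=$ <S>  input=p u w v $  — expand <S> ::= <H> v
step 2: stack=$ v <H>  input=p u w v $  — expand <H> ::= p <H> <B>
step 3: stack=$ v <B> <H> p  input=p u w v $  — match p
step 4: stack=$ v <B> <H>  input=u w v $  — expand <H> ::= u
step 5: stack=$ v <B> u  input=u w v $  — match u
step 6: stack=$ v <B>  input=w v $  — expand <B> ::= w
step 7: stack=$ v w  input=w v $  — match w
step 8: stack=$ v  input=v $  — match v
Accept reached after 8 steps.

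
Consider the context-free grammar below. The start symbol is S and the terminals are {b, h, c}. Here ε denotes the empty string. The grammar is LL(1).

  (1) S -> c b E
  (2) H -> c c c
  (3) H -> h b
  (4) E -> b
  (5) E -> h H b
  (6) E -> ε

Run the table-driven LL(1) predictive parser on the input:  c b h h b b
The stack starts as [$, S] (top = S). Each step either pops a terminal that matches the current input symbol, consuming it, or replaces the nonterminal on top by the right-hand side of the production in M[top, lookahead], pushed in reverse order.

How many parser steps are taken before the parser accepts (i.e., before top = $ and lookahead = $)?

9

step 1: stack=$ S  input=c b h h b b $  — expand S -> c b E
step 2: stack=$ E b c  input=c b h h b b $  — match c
step 3: stack=$ E b  input=b h h b b $  — match b
step 4: stack=$ E  input=h h b b $  — expand E -> h H b
step 5: stack=$ b H h  input=h h b b $  — match h
step 6: stack=$ b H  input=h b b $  — expand H -> h b
step 7: stack=$ b b h  input=h b b $  — match h
step 8: stack=$ b b  input=b b $  — match b
step 9: stack=$ b  input=b $  — match b
Accept reached after 9 steps.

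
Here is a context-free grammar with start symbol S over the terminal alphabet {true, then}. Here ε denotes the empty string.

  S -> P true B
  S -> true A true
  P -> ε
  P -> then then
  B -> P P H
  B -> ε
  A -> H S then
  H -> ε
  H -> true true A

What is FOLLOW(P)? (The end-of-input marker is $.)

{$, then, true}

FIRST(P) = {ε, then}
FIRST(H) = {ε, true}
FIRST(S) = {then, true}  (via P true B)
FIRST(B) = {ε, then, true}  (via P P H)
FIRST(A) = {then, true}  (via H S then)
FOLLOW(S) includes $ since S is the start symbol.
FOLLOW(S): in A->H S then, S is followed by then with FIRST {then}. Thus FOLLOW(S) = {$, then}.
FOLLOW(B): in S->P true B, the suffix after B is empty, so FOLLOW(B) ⊇ FOLLOW(S) = {$, then}. Thus FOLLOW(B) = {$, then}.
FOLLOW(P): in S->P true B, P is followed by true B with FIRST {true}; in B->P P H (occurrence 1), P is followed by P H with FIRST {ε, then, true}; in B->P P H (occurrence 1), the suffix after P is nullable, so FOLLOW(P) ⊇ FOLLOW(B) = {$, then}; in B->P P H (occurrence 2), P is followed by H with FIRST {ε, true}; in B->P P H (occurrence 2), the suffix after P is nullable, so FOLLOW(P) ⊇ FOLLOW(B) = {$, then}. Thus FOLLOW(P) = {$, then, true}.
FOLLOW(H): in B->P P H, the suffix after H is empty, so FOLLOW(H) ⊇ FOLLOW(B) = {$, then}; in A->H S then, H is followed by S then with FIRST {then, true}. Thus FOLLOW(H) = {$, then, true}.
FOLLOW(A): in S->true A true, A is followed by true with FIRST {true}; in H->true true A, the suffix after A is empty, so FOLLOW(A) ⊇ FOLLOW(H) = {$, then, true}. Thus FOLLOW(A) = {$, then, true}.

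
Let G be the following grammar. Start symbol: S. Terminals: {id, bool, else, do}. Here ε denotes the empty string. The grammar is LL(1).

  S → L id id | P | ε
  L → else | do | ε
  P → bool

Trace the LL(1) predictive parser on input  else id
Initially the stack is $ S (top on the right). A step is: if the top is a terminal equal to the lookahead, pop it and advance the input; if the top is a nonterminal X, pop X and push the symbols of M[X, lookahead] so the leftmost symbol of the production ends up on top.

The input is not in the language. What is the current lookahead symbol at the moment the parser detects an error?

     Stack         Input      Action
  1  $ S           else id $  expand S → L id id
  2  $ id id L     else id $  expand L → else
  3  $ id id else  else id $  match else
  4  $ id id       id $       match id
  5  $ id          $          error: top is terminal id but lookahead is $

$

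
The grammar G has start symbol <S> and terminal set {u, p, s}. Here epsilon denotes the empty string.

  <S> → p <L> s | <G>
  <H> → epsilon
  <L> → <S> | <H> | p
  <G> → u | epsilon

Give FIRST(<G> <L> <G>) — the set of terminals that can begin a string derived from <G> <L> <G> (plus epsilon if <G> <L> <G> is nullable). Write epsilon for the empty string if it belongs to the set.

{epsilon, p, u}

FIRST(<H>) = {epsilon}
FIRST(<G>) = {epsilon, u}
FIRST(<S>) = {epsilon, p, u}  (via <G>)
FIRST(<L>) = {epsilon, p, u}  (via <S>, <H>)
FIRST(<G> <L> <G>): take FIRST of each symbol in turn, carrying on past any symbol whose FIRST contains epsilon; result {epsilon, p, u}.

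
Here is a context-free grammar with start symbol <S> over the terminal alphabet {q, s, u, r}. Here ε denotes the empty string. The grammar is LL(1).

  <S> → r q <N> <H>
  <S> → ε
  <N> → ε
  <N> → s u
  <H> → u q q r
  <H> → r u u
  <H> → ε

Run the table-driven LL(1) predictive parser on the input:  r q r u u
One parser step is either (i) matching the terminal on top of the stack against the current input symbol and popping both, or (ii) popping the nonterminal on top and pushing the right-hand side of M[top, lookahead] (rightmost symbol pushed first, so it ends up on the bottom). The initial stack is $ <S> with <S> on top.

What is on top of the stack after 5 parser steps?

step 1: stack=$ <S>  input=r q r u u $  — expand <S> → r q <N> <H>
step 2: stack=$ <H> <N> q r  input=r q r u u $  — match r
step 3: stack=$ <H> <N> q  input=q r u u $  — match q
step 4: stack=$ <H> <N>  input=r u u $  — expand <N> → ε
step 5: stack=$ <H>  input=r u u $  — expand <H> → r u u
Stack after step 5: $ u u r (top = r).

r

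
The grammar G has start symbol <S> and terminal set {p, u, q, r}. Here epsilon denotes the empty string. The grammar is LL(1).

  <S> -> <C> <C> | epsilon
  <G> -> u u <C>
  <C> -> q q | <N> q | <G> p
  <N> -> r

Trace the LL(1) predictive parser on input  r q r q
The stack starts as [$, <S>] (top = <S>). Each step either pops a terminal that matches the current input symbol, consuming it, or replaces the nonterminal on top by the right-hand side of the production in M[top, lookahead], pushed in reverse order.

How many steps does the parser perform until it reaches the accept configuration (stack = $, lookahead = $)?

9

     Stack        Input      Action
  1  $ <S>        r q r q $  expand <S> -> <C> <C>
  2  $ <C> <C>    r q r q $  expand <C> -> <N> q
  3  $ <C> q <N>  r q r q $  expand <N> -> r
  4  $ <C> q r    r q r q $  match r
  5  $ <C> q      q r q $    match q
  6  $ <C>        r q $      expand <C> -> <N> q
  7  $ q <N>      r q $      expand <N> -> r
  8  $ q r        r q $      match r
  9  $ q          q $        match q
Accept reached after 9 steps.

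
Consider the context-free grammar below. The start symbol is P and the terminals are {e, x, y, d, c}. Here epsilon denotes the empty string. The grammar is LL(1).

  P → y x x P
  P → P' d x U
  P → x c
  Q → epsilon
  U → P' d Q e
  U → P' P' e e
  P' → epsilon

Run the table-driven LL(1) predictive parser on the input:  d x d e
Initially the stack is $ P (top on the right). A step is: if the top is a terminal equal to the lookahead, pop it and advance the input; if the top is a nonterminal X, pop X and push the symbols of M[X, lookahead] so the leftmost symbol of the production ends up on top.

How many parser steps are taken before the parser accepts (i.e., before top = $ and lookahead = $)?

9

     Stack       Input      Action
  1  $ P         d x d e $  expand P → P' d x U
  2  $ U x d P'  d x d e $  expand P' → epsilon
  3  $ U x d     d x d e $  match d
  4  $ U x       x d e $    match x
  5  $ U         d e $      expand U → P' d Q e
  6  $ e Q d P'  d e $      expand P' → epsilon
  7  $ e Q d     d e $      match d
  8  $ e Q       e $        expand Q → epsilon
  9  $ e         e $        match e
Accept reached after 9 steps.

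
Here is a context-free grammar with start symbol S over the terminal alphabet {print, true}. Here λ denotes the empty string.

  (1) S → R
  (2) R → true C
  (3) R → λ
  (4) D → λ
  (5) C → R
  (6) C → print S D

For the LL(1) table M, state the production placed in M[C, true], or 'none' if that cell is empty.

C → R

FIRST(R) = {λ, true}
FIRST(D) = {λ}
FIRST(S) = {λ, true}  (via R)
FIRST(C) = {λ, print, true}  (via R)
FOLLOW(S) includes $ since S is the start symbol.
FOLLOW(R): in S→R, the suffix after R is empty, so FOLLOW(R) ⊇ FOLLOW(S) = {$}; in C→R, the suffix after R is empty, so FOLLOW(R) ⊇ FOLLOW(C) = {$}. Thus FOLLOW(R) = {$}.
FOLLOW(C): in R→true C, the suffix after C is empty, so FOLLOW(C) ⊇ FOLLOW(R) = {$}. Thus FOLLOW(C) = {$}.
For C → R: FIRST(R) = {λ, true}, so it goes in M[C, t] for t ∈ {true}; since λ ∈ FIRST, also for every t ∈ FOLLOW(C) = {$}.
For C → print S D: FIRST(print S D) = {print}, so it goes in M[C, t] for t ∈ {print}.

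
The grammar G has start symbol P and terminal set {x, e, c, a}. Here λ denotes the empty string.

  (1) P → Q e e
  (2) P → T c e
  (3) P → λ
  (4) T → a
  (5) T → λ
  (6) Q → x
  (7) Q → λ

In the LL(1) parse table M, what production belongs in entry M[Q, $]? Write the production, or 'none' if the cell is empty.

FIRST(T): from T→a we get {a}; from T→λ we get {λ}. So FIRST(T) = {λ, a}.
FIRST(Q): from Q→x we get {x}; from Q→λ we get {λ}. So FIRST(Q) = {λ, x}.
FIRST(P): from P→Q e e we get {e, x}; from P→T c e we get {a, c}; from P→λ we get {λ}. So FIRST(P) = {λ, a, c, e, x}.
FOLLOW(P) includes $ since P is the start symbol.
FOLLOW(Q): in P→Q e e, Q is followed by e e with FIRST {e}. Thus FOLLOW(Q) = {e}.
For Q → x: FIRST(x) = {x}, so it goes in M[Q, t] for t ∈ {x}.
For Q → λ: FIRST(λ) = {λ}, so it goes in M[Q, t] for t ∈ {}; since λ ∈ FIRST, also for every t ∈ FOLLOW(Q) = {e}.
None of these place a production in M[Q, $].

none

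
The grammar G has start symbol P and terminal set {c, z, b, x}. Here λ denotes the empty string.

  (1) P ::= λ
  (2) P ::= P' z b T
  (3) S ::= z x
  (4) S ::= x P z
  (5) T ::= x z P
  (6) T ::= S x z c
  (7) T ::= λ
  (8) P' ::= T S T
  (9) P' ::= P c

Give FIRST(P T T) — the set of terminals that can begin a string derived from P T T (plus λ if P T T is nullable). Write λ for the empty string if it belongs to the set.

{λ, c, x, z}

FIRST(S) = {x, z}
FIRST(T) = {λ, x, z}  (via S x z c)
FIRST(P) = {λ, c, x, z}  (via P' z b T)
FIRST(P') = {c, x, z}  (via T S T, P c)
FIRST(P T T): take FIRST of each symbol in turn, carrying on past any symbol whose FIRST contains λ; result {λ, c, x, z}.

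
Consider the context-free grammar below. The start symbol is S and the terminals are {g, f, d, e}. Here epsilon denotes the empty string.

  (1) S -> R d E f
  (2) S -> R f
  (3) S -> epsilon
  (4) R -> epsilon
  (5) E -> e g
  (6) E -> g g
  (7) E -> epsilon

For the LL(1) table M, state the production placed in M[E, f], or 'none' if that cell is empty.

E -> epsilon

FIRST(R) = {epsilon}
FIRST(E) = {epsilon, e, g}
FIRST(S) = {epsilon, d, f}  (via R d E f, R f)
FOLLOW(S) includes $ since S is the start symbol.
FOLLOW(E): in S->R d E f, E is followed by f with FIRST {f}. Thus FOLLOW(E) = {f}.
For E -> e g: FIRST(e g) = {e}, so it goes in M[E, t] for t ∈ {e}.
For E -> g g: FIRST(g g) = {g}, so it goes in M[E, t] for t ∈ {g}.
For E -> epsilon: FIRST(epsilon) = {epsilon}, so it goes in M[E, t] for t ∈ {}; since epsilon ∈ FIRST, also for every t ∈ FOLLOW(E) = {f}.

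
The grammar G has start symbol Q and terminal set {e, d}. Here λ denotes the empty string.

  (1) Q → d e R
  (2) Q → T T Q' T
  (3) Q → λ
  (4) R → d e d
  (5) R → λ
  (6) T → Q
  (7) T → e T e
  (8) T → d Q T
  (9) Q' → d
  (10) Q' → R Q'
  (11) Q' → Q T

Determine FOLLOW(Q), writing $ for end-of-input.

{$, d, e}

FIRST(R): from R→d e d we get {d}; from R→λ we get {λ}. So FIRST(R) = {λ, d}.
FIRST(Q): from Q→d e R we get {d}; from Q→T T Q' T we get {λ, d, e}; from Q→λ we get {λ}. So FIRST(Q) = {λ, d, e}.
FIRST(T): from T→Q we get {λ, d, e}; from T→e T e we get {e}; from T→d Q T we get {d}. So FIRST(T) = {λ, d, e}.
FIRST(Q'): from Q'→d we get {d}; from Q'→R Q' we get {λ, d, e}; from Q'→Q T we get {λ, d, e}. So FIRST(Q') = {λ, d, e}.
FOLLOW(Q) includes $ since Q is the start symbol.
FOLLOW(Q): in T→Q, the suffix after Q is empty, so FOLLOW(Q) ⊇ FOLLOW(T) = {$, d, e}; in T→d Q T, Q is followed by T with FIRST {λ, d, e}; in T→d Q T, the suffix after Q is nullable, so FOLLOW(Q) ⊇ FOLLOW(T) = {$, d, e}; in Q'→Q T, Q is followed by T with FIRST {λ, d, e}; in Q'→Q T, the suffix after Q is nullable, so FOLLOW(Q) ⊇ FOLLOW(Q') = {$, d, e}. Thus FOLLOW(Q) = {$, d, e}.
FOLLOW(Q'): in Q→T T Q' T, Q' is followed by T with FIRST {λ, d, e}; in Q→T T Q' T, the suffix after Q' is nullable, so FOLLOW(Q') ⊇ FOLLOW(Q) = {$, d, e}; in Q'→R Q', the suffix after Q' is empty (adds nothing new). Thus FOLLOW(Q') = {$, d, e}.
FOLLOW(R): in Q→d e R, the suffix after R is empty, so FOLLOW(R) ⊇ FOLLOW(Q) = {$, d, e}; in Q'→R Q', R is followed by Q' with FIRST {λ, d, e}; in Q'→R Q', the suffix after R is nullable, so FOLLOW(R) ⊇ FOLLOW(Q') = {$, d, e}. Thus FOLLOW(R) = {$, d, e}.
FOLLOW(T): in Q→T T Q' T (occurrence 1), T is followed by T Q' T with FIRST {λ, d, e}; in Q→T T Q' T (occurrence 1), the suffix after T is nullable, so FOLLOW(T) ⊇ FOLLOW(Q) = {$, d, e}; in Q→T T Q' T (occurrence 2), T is followed by Q' T with FIRST {λ, d, e}; in Q→T T Q' T (occurrence 2), the suffix after T is nullable, so FOLLOW(T) ⊇ FOLLOW(Q) = {$, d, e}; in Q→T T Q' T (occurrence 3), the suffix after T is empty, so FOLLOW(T) ⊇ FOLLOW(Q) = {$, d, e}; in T→e T e, T is followed by e with FIRST {e}; in T→d Q T, the suffix after T is empty (adds nothing new); in Q'→Q T, the suffix after T is empty, so FOLLOW(T) ⊇ FOLLOW(Q') = {$, d, e}. Thus FOLLOW(T) = {$, d, e}.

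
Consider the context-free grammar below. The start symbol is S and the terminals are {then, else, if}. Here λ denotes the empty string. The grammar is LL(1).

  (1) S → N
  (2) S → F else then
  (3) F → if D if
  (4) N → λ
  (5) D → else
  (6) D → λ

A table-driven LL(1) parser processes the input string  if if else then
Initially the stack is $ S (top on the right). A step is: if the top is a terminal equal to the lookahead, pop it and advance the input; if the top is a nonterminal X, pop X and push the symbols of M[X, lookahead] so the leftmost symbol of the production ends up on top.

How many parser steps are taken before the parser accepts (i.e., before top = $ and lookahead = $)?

step 1: stack=$ S  input=if if else then $  — expand S → F else then
step 2: stack=$ then else F  input=if if else then $  — expand F → if D if
step 3: stack=$ then else if D if  input=if if else then $  — match if
step 4: stack=$ then else if D  input=if else then $  — expand D → λ
step 5: stack=$ then else if  input=if else then $  — match if
step 6: stack=$ then else  input=else then $  — match else
step 7: stack=$ then  input=then $  — match then
Accept reached after 7 steps.

7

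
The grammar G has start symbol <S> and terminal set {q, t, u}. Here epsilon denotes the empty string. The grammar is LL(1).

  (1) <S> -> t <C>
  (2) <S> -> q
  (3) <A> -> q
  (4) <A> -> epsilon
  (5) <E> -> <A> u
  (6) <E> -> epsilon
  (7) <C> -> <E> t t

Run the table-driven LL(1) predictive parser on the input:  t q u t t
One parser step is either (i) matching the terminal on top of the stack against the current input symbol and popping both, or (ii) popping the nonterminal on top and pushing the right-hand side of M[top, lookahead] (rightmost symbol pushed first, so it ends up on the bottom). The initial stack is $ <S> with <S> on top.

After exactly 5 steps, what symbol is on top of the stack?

     Stack        Input        Action
  1  $ <S>        t q u t t $  expand <S> -> t <C>
  2  $ <C> t      t q u t t $  match t
  3  $ <C>        q u t t $    expand <C> -> <E> t t
  4  $ t t <E>    q u t t $    expand <E> -> <A> u
  5  $ t t u <A>  q u t t $    expand <A> -> q
Stack after step 5: $ t t u q (top = q).

q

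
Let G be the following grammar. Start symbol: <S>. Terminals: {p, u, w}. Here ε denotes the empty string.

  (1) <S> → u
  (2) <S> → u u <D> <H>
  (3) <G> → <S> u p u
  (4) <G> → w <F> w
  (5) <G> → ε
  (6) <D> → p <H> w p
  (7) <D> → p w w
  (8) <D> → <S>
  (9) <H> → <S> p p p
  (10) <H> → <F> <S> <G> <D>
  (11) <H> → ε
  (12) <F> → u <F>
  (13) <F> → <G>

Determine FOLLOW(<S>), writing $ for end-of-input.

{$, p, u, w}

FIRST(<S>): from <S>→u we get {u}; from <S>→u u <D> <H> we get {u}. So FIRST(<S>) = {u}.
FIRST(<G>): from <G>→<S> u p u we get {u}; from <G>→w <F> w we get {w}; from <G>→ε we get {ε}. So FIRST(<G>) = {ε, u, w}.
FIRST(<D>): from <D>→p <H> w p we get {p}; from <D>→p w w we get {p}; from <D>→<S> we get {u}. So FIRST(<D>) = {p, u}.
FIRST(<F>): from <F>→u <F> we get {u}; from <F>→<G> we get {ε, u, w}. So FIRST(<F>) = {ε, u, w}.
FIRST(<H>): from <H>→<S> p p p we get {u}; from <H>→<F> <S> <G> <D> we get {u, w}; from <H>→ε we get {ε}. So FIRST(<H>) = {ε, u, w}.
FOLLOW(<S>) includes $ since <S> is the start symbol.
FOLLOW(<F>): in <G>→w <F> w, <F> is followed by w with FIRST {w}; in <H>→<F> <S> <G> <D>, <F> is followed by <S> <G> <D> with FIRST {u}; in <F>→u <F>, the suffix after <F> is empty (adds nothing new). Thus FOLLOW(<F>) = {u, w}.
FOLLOW(<G>): in <H>→<F> <S> <G> <D>, <G> is followed by <D> with FIRST {p, u}; in <F>→<G>, the suffix after <G> is empty, so FOLLOW(<G>) ⊇ FOLLOW(<F>) = {u, w}. Thus FOLLOW(<G>) = {p, u, w}.
FOLLOW(<S>): in <G>→<S> u p u, <S> is followed by u p u with FIRST {u}; in <D>→<S>, the suffix after <S> is empty, so FOLLOW(<S>) ⊇ FOLLOW(<D>) = {$, p, u, w}; in <H>→<S> p p p, <S> is followed by p p p with FIRST {p}; in <H>→<F> <S> <G> <D>, <S> is followed by <G> <D> with FIRST {p, u, w}. Thus FOLLOW(<S>) = {$, p, u, w}.
FOLLOW(<H>): in <S>→u u <D> <H>, the suffix after <H> is empty, so FOLLOW(<H>) ⊇ FOLLOW(<S>) = {$, p, u, w}; in <D>→p <H> w p, <H> is followed by w p with FIRST {w}. Thus FOLLOW(<H>) = {$, p, u, w}.
FOLLOW(<D>): in <S>→u u <D> <H>, <D> is followed by <H> with FIRST {ε, u, w}; in <S>→u u <D> <H>, the suffix after <D> is nullable, so FOLLOW(<D>) ⊇ FOLLOW(<S>) = {$, p, u, w}; in <H>→<F> <S> <G> <D>, the suffix after <D> is empty, so FOLLOW(<D>) ⊇ FOLLOW(<H>) = {$, p, u, w}. Thus FOLLOW(<D>) = {$, p, u, w}.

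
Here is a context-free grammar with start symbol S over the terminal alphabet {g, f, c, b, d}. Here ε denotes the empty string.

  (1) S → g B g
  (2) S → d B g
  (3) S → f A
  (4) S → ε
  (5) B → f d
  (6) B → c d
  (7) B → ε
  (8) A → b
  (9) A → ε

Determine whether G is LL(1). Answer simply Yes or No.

FIRST(S) = {ε, d, f, g}
FIRST(B) = {ε, c, f}
FIRST(A) = {ε, b}
FOLLOW(S) = {$}
FOLLOW(B) = {g}
FOLLOW(A) = {$}
Each cell of M receives at most one production.

Yes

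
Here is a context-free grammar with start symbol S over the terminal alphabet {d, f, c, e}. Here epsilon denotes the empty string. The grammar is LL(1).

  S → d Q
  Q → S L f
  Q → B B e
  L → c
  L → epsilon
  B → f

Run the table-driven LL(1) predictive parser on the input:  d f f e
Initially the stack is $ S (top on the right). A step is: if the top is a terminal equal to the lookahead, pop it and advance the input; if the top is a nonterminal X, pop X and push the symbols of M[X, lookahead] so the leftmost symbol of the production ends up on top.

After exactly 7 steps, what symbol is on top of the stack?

e

step 1: stack=$ S  input=d f f e $  — expand S → d Q
step 2: stack=$ Q d  input=d f f e $  — match d
step 3: stack=$ Q  input=f f e $  — expand Q → B B e
step 4: stack=$ e B B  input=f f e $  — expand B → f
step 5: stack=$ e B f  input=f f e $  — match f
step 6: stack=$ e B  input=f e $  — expand B → f
step 7: stack=$ e f  input=f e $  — match f
Stack after step 7: $ e (top = e).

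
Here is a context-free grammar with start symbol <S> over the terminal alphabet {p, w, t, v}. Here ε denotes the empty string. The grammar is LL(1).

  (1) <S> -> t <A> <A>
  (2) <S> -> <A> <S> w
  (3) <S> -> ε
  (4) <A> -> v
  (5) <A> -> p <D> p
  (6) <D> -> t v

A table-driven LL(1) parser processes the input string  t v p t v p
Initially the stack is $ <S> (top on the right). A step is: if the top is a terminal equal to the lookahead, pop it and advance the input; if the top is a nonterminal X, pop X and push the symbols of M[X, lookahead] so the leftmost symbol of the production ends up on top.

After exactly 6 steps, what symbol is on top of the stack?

<D>

     Stack        Input          Action
  1  $ <S>        t v p t v p $  expand <S> -> t <A> <A>
  2  $ <A> <A> t  t v p t v p $  match t
  3  $ <A> <A>    v p t v p $    expand <A> -> v
  4  $ <A> v      v p t v p $    match v
  5  $ <A>        p t v p $      expand <A> -> p <D> p
  6  $ p <D> p    p t v p $      match p
Stack after step 6: $ p <D> (top = <D>).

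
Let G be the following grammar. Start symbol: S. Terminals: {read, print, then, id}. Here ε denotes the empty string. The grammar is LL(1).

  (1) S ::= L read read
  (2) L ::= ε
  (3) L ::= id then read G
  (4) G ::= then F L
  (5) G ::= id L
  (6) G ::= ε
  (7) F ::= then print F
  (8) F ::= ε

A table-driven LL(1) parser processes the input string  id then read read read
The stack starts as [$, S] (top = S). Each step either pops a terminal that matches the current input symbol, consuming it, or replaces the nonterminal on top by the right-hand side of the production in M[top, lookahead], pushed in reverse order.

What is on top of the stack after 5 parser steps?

G

step 1: stack=$ S  input=id then read read read $  — expand S ::= L read read
step 2: stack=$ read read L  input=id then read read read $  — expand L ::= id then read G
step 3: stack=$ read read G read then id  input=id then read read read $  — match id
step 4: stack=$ read read G read then  input=then read read read $  — match then
step 5: stack=$ read read G read  input=read read read $  — match read
Stack after step 5: $ read read G (top = G).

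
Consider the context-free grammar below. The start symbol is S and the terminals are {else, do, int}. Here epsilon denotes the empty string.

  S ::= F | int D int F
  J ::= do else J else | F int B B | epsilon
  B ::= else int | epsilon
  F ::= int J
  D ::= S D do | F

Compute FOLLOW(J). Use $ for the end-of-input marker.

{$, do, else, int}

FIRST(B) = {epsilon, else}
FIRST(F) = {int}
FIRST(S) = {int}  (via F)
FIRST(J) = {epsilon, do, int}  (via F int B B)
FIRST(D) = {int}  (via S D do, F)
FOLLOW(S) includes $ since S is the start symbol.
FOLLOW(S): in D::=S D do, S is followed by D do with FIRST {int}. Thus FOLLOW(S) = {$, int}.
FOLLOW(D): in S::=int D int F, D is followed by int F with FIRST {int}; in D::=S D do, D is followed by do with FIRST {do}. Thus FOLLOW(D) = {do, int}.
FOLLOW(F): in S::=F, the suffix after F is empty, so FOLLOW(F) ⊇ FOLLOW(S) = {$, int}; in S::=int D int F, the suffix after F is empty, so FOLLOW(F) ⊇ FOLLOW(S) = {$, int}; in J::=F int B B, F is followed by int B B with FIRST {int}; in D::=F, the suffix after F is empty, so FOLLOW(F) ⊇ FOLLOW(D) = {do, int}. Thus FOLLOW(F) = {$, do, int}.
FOLLOW(J): in J::=do else J else, J is followed by else with FIRST {else}; in F::=int J, the suffix after J is empty, so FOLLOW(J) ⊇ FOLLOW(F) = {$, do, int}. Thus FOLLOW(J) = {$, do, else, int}.
FOLLOW(B): in J::=F int B B (occurrence 1), B is followed by B with FIRST {epsilon, else}; in J::=F int B B (occurrence 1), the suffix after B is nullable, so FOLLOW(B) ⊇ FOLLOW(J) = {$, do, else, int}; in J::=F int B B (occurrence 2), the suffix after B is empty, so FOLLOW(B) ⊇ FOLLOW(J) = {$, do, else, int}. Thus FOLLOW(B) = {$, do, else, int}.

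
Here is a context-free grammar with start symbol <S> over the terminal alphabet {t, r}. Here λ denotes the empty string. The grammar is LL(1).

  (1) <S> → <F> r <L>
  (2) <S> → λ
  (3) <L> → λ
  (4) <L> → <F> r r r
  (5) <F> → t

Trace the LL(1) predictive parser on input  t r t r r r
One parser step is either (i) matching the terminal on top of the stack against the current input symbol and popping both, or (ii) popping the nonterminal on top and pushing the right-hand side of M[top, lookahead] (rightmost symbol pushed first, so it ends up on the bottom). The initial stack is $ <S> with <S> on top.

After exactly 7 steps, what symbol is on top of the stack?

r

     Stack        Input          Action
  1  $ <S>        t r t r r r $  expand <S> → <F> r <L>
  2  $ <L> r <F>  t r t r r r $  expand <F> → t
  3  $ <L> r t    t r t r r r $  match t
  4  $ <L> r      r t r r r $    match r
  5  $ <L>        t r r r $      expand <L> → <F> r r r
  6  $ r r r <F>  t r r r $      expand <F> → t
  7  $ r r r t    t r r r $      match t
Stack after step 7: $ r r r (top = r).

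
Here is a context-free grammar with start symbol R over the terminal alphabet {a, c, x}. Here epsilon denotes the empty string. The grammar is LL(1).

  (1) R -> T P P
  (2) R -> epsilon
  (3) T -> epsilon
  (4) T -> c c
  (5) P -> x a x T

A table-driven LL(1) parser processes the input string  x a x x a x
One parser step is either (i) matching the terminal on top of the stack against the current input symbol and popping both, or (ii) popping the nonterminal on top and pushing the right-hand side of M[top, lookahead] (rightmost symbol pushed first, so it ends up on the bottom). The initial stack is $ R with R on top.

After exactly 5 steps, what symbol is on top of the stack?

     Stack        Input          Action
  1  $ R          x a x x a x $  expand R -> T P P
  2  $ P P T      x a x x a x $  expand T -> epsilon
  3  $ P P        x a x x a x $  expand P -> x a x T
  4  $ P T x a x  x a x x a x $  match x
  5  $ P T x a    a x x a x $    match a
Stack after step 5: $ P T x (top = x).

x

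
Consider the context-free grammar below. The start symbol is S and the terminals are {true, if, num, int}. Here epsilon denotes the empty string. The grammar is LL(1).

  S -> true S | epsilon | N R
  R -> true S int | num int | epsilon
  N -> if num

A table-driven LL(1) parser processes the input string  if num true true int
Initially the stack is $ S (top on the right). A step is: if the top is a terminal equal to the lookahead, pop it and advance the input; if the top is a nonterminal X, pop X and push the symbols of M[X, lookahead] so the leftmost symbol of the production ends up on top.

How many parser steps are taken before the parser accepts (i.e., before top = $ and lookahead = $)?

step 1: stack=$ S  input=if num true true int $  — expand S -> N R
step 2: stack=$ R N  input=if num true true int $  — expand N -> if num
step 3: stack=$ R num if  input=if num true true int $  — match if
step 4: stack=$ R num  input=num true true int $  — match num
step 5: stack=$ R  input=true true int $  — expand R -> true S int
step 6: stack=$ int S true  input=true true int $  — match true
step 7: stack=$ int S  input=true int $  — expand S -> true S
step 8: stack=$ int S true  input=true int $  — match true
step 9: stack=$ int S  input=int $  — expand S -> epsilon
step 10: stack=$ int  input=int $  — match int
Accept reached after 10 steps.

10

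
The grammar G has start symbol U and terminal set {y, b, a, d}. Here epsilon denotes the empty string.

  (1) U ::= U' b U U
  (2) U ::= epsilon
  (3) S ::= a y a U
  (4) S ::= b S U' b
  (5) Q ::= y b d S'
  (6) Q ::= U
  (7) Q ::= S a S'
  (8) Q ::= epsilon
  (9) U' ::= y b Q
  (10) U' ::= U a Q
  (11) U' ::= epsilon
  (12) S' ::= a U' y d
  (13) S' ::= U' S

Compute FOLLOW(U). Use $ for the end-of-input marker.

{$, a, b, y}

FIRST(S): from S::=a y a U we get {a}; from S::=b S U' b we get {b}. So FIRST(S) = {a, b}.
FIRST(U): from U::=U' b U U we get {a, b, y}; from U::=epsilon we get {epsilon}. So FIRST(U) = {epsilon, a, b, y}.
FIRST(Q): from Q::=y b d S' we get {y}; from Q::=U we get {epsilon, a, b, y}; from Q::=S a S' we get {a, b}; from Q::=epsilon we get {epsilon}. So FIRST(Q) = {epsilon, a, b, y}.
FIRST(U'): from U'::=y b Q we get {y}; from U'::=U a Q we get {a, b, y}; from U'::=epsilon we get {epsilon}. So FIRST(U') = {epsilon, a, b, y}.
FIRST(S'): from S'::=a U' y d we get {a}; from S'::=U' S we get {a, b, y}. So FIRST(S') = {a, b, y}.
FOLLOW(U) includes $ since U is the start symbol.
FOLLOW(U'): in U::=U' b U U, U' is followed by b U U with FIRST {b}; in S::=b S U' b, U' is followed by b with FIRST {b}; in S'::=a U' y d, U' is followed by y d with FIRST {y}; in S'::=U' S, U' is followed by S with FIRST {a, b}. Thus FOLLOW(U') = {a, b, y}.
FOLLOW(Q): in U'::=y b Q, the suffix after Q is empty, so FOLLOW(Q) ⊇ FOLLOW(U') = {a, b, y}; in U'::=U a Q, the suffix after Q is empty, so FOLLOW(Q) ⊇ FOLLOW(U') = {a, b, y}. Thus FOLLOW(Q) = {a, b, y}.
FOLLOW(S'): in Q::=y b d S', the suffix after S' is empty, so FOLLOW(S') ⊇ FOLLOW(Q) = {a, b, y}; in Q::=S a S', the suffix after S' is empty, so FOLLOW(S') ⊇ FOLLOW(Q) = {a, b, y}. Thus FOLLOW(S') = {a, b, y}.
FOLLOW(S): in S::=b S U' b, S is followed by U' b with FIRST {a, b, y}; in Q::=S a S', S is followed by a S' with FIRST {a}; in S'::=U' S, the suffix after S is empty, so FOLLOW(S) ⊇ FOLLOW(S') = {a, b, y}. Thus FOLLOW(S) = {a, b, y}.
FOLLOW(U): in U::=U' b U U (occurrence 1), U is followed by U with FIRST {epsilon, a, b, y}; in U::=U' b U U (occurrence 1), the suffix after U is nullable (adds nothing new); in U::=U' b U U (occurrence 2), the suffix after U is empty (adds nothing new); in S::=a y a U, the suffix after U is empty, so FOLLOW(U) ⊇ FOLLOW(S) = {a, b, y}; in Q::=U, the suffix after U is empty, so FOLLOW(U) ⊇ FOLLOW(Q) = {a, b, y}; in U'::=U a Q, U is followed by a Q with FIRST {a}. Thus FOLLOW(U) = {$, a, b, y}.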